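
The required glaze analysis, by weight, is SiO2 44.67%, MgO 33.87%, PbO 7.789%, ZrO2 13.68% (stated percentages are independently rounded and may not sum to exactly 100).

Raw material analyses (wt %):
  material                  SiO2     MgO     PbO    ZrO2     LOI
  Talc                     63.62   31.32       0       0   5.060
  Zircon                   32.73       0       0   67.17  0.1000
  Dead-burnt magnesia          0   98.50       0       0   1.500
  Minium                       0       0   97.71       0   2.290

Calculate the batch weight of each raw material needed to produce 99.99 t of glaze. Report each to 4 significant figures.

Working values appear, rounded to 4 significant digits, as written. Full precision is held at each step; exactly one rounding is applied to each reported figure — the derived quantities, which include net glass mass, totals, the yield, the four compositions, LOI, are re-derived at full precision, as written in either problem or answer, from the batch weights at 99.99 t of glass.
Per-oxide target masses for 99.99 t glaze:
  SiO2: 44.67% × 99.99 = 44.67 t
  MgO: 33.87% × 99.99 = 33.87 t
  PbO: 7.789% × 99.99 = 7.788 t
  ZrO2: 13.68% × 99.99 = 13.68 t
Checking each oxide sum using the reported weights, for the quoted basis mass (sums match the target masses exact up to rounding of places):
  SiO2: 59.73·0.6362 + 20.36·0.3273 = 44.66 t (target 44.67 t)
  MgO: 59.73·0.3132 + 15.39·0.9850 = 33.87 t (target 33.87 t)
  PbO: 7.971·0.9771 = 7.788 t (target 7.788 t)
  ZrO2: 20.36·0.6717 = 13.68 t (target 13.68 t)
Glass-mass sanity pass: Σ batch − LOI loss = 99.99 t (oxide target masses add up to 100.0 t; with the basis standing at 99.99 t — deltas are rounding alone).
Summing the batch: Σ batch = 103.5 t; ignition loss, Σ(batch × LOI) = 3.456 t; yield, glass over the total, = 96.66%.

Batch per 99.99 t glaze:
  Talc: 59.73 t
  Zircon: 20.36 t
  Dead-burnt magnesia: 15.39 t
  Minium: 7.971 t
Total batch = 103.5 t; LOI loss = 3.456 t; yield = 96.66%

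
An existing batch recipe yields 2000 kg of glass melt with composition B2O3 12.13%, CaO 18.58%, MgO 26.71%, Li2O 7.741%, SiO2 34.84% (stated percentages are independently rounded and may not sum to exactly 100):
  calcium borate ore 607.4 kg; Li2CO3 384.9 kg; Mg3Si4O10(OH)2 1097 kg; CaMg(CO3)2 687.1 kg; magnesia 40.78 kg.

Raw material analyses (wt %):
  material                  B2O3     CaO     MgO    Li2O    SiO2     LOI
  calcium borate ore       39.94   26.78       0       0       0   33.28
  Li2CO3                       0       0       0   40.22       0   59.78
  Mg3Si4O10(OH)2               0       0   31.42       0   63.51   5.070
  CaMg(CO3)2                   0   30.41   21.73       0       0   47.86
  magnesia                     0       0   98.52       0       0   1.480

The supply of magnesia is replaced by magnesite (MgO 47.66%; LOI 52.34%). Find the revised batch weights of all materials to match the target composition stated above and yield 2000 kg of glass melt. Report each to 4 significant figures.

The working math keeps full float precision end to end — intermediates are displayed, rounded to 4 significant figures, on the page — every reported result sees exactly one rounding; all derived quantities (ignition loss, the totals, the five compositions, glass mass, the yield) are re-derived from the batch weights for 2000 kg of glass at full float precision, as they appear in question or answer.
Target masses of each oxide per 2000 kg glass melt:
  B2O3: 12.13% × 2000 = 242.6 kg
  CaO: 18.58% × 2000 = 371.6 kg
  MgO: 26.71% × 2000 = 534.2 kg
  Li2O: 7.741% × 2000 = 154.8 kg
  SiO2: 34.84% × 2000 = 696.8 kg
Verifying the oxide balance applying the batch weights above, on the stated basis (every target is met by its sum inside rounding margins):
  B2O3: 607.4·0.3994 = 242.6 kg (target 242.6 kg)
  CaO: 607.4·0.2678 + 687.1·0.3041 = 371.6 kg (target 371.6 kg)
  MgO: 1097·0.3142 + 687.1·0.2173 + 84.30·0.4766 = 534.2 kg (target 534.2 kg)
  Li2O: 384.9·0.4022 = 154.8 kg (target 154.8 kg)
  SiO2: 1097·0.6351 = 696.7 kg (target 696.8 kg)
Mass balance on the glass: batch Σ − ignition loss = 2000 kg (oxide target masses add up to 2000 kg; against the stated basis, 2000 kg — deltas are rounding alone).
Adding the batch up: Σ batch = 2861 kg; ignition loss, Σ(batch × LOI) = 860.8 kg; as yield: glass ÷ batch → 69.91%.

Revised batch per 2000 kg glass melt:
  calcium borate ore: 607.4 kg
  Li2CO3: 384.9 kg
  Mg3Si4O10(OH)2: 1097 kg
  CaMg(CO3)2: 687.1 kg
  magnesite: 84.30 kg
Total batch = 2861 kg; LOI loss = 860.8 kg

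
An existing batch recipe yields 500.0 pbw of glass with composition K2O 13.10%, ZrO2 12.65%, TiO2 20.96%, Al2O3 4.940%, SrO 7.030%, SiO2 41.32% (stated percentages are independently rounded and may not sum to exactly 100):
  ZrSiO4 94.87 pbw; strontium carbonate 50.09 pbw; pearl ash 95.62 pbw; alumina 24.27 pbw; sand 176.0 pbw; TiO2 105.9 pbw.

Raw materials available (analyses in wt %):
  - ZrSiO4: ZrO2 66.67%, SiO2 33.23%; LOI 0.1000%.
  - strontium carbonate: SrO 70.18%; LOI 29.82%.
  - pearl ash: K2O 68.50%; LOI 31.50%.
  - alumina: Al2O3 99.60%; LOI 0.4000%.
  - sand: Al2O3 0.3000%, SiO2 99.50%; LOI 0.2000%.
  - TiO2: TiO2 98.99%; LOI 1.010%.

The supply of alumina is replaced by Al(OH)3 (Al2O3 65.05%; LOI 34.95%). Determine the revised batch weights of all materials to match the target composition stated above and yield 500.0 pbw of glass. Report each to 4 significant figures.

Exact precision is held in all steps. The intermediate values are rounded to 4 significant digits as shown; each reported number takes exactly one rounding — derived quantities (yield, the six compositions, LOI, totals, glass mass) are computed in full float precision from the batch weights for 500.0 pbw of glass as set out in the problem or answer text.
Target oxide masses per 500.0 pbw glass:
  K2O: 13.10% × 500.0 = 65.50 pbw
  ZrO2: 12.65% × 500.0 = 63.25 pbw
  TiO2: 20.96% × 500.0 = 104.8 pbw
  Al2O3: 4.940% × 500.0 = 24.70 pbw
  SrO: 7.030% × 500.0 = 35.15 pbw
  SiO2: 41.32% × 500.0 = 206.6 pbw
Sums-versus-targets review on the weights just shown, versus the basis set out (sums match the target masses within answer rounding):
  K2O: 95.62·0.6850 = 65.50 pbw (target 65.50 pbw)
  ZrO2: 94.87·0.6667 = 63.25 pbw (target 63.25 pbw)
  TiO2: 105.9·0.9899 = 104.8 pbw (target 104.8 pbw)
  Al2O3: 37.16·0.6505 + 176.0·0.003000 = 24.70 pbw (target 24.70 pbw)
  SrO: 50.09·0.7018 = 35.15 pbw (target 35.15 pbw)
  SiO2: 94.87·0.3323 + 176.0·0.9950 = 206.6 pbw (target 206.6 pbw)
Glass-mass closure: Σ batch − LOI loss = 500.1 pbw (the Σ of target masses is 500.0 pbw; stated basis 500.0 pbw — rounding explains the deltas).
Total batch = Σ batch = 559.6 pbw; LOI loss = Σ batch·LOI = 59.56 pbw; yield = glass ÷ total batch = 89.36%.

Revised batch per 500.0 pbw glass:
  ZrSiO4: 94.87 pbw
  strontium carbonate: 50.09 pbw
  pearl ash: 95.62 pbw
  Al(OH)3: 37.16 pbw
  sand: 176.0 pbw
  TiO2: 105.9 pbw
Total batch = 559.6 pbw; LOI loss = 59.56 pbw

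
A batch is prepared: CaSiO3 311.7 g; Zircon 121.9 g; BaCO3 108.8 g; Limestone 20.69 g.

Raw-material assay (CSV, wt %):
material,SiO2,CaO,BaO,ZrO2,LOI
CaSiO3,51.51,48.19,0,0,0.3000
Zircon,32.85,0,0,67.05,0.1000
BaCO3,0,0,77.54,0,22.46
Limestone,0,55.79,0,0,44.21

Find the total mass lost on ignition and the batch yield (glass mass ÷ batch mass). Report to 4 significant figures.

Mid-chain values appear (rounded to four significant figures) across the worked steps. Each numeric step keeps full precision through the solve. Exactly one rounding is applied to every reported number; derived quantities (glass mass, ignition loss, totals, the yield, the four compositions) are computed in exact precision from the weighed amounts at 528.4 g of glass, exactly as printed in the problem or answer text.
Per-material ignition loss:
  CaSiO3: 311.7 × 0.003000 = 0.9351 g
  Zircon: 121.9 × 0.001000 = 0.1219 g
  BaCO3: 108.8 × 0.2246 = 24.44 g
  Limestone: 20.69 × 0.4421 = 9.147 g
Total LOI = 34.64 g
Glass = batch − LOI = 563.1 − 34.64 = 528.4 g

LOI loss = 34.64 g; glass = 528.4 g; yield = 93.85%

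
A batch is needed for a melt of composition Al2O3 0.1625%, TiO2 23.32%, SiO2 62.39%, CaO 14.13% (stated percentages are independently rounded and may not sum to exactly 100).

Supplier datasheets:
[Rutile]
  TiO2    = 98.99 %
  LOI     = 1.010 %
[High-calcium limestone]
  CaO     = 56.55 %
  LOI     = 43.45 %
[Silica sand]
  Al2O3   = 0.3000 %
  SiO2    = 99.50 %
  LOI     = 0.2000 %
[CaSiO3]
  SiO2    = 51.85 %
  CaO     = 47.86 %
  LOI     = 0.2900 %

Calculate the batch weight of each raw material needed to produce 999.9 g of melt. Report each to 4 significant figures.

Batch per 999.9 g melt:
  Rutile: 235.6 g
  High-calcium limestone: 111.2 g
  Silica sand: 541.6 g
  CaSiO3: 163.8 g
Total batch = 1052 g; LOI loss = 52.25 g; yield = 95.03%

In-progress results are displayed rounded to four significant figures in the working; the working math runs at full precision through every step; exactly one rounding is applied to every reported figure; all derived quantities, including net glass mass, the four compositions, the totals, the yield, LOI, are recomputed using the weight values for 999.9 g of glass in full float precision exactly as printed in problem or answer.
Oxide mass targets, per 999.9 g melt:
  Al2O3: 0.1625% × 999.9 = 1.625 g
  TiO2: 23.32% × 999.9 = 233.2 g
  SiO2: 62.39% × 999.9 = 623.8 g
  CaO: 14.13% × 999.9 = 141.3 g
Balance tally, oxide-wise, working from each reported weight, against the basis in use (each sum matches its target mass up to rounding of the answer):
  Al2O3: 541.6·0.003000 = 1.625 g (target 1.625 g)
  TiO2: 235.6·0.9899 = 233.2 g (target 233.2 g)
  SiO2: 541.6·0.9950 + 163.8·0.5185 = 623.8 g (target 623.8 g)
  CaO: 111.2·0.5655 + 163.8·0.4786 = 141.3 g (target 141.3 g)
Glass-mass sanity pass: batch Σ − ignition loss = 999.9 g (the targets, summed, come to 999.9 g; versus the stated basis of 999.9 g — rounding explains the deltas).
Batch grand total — Σ batch = 1052 g; Σ batch·LOI gives LOI loss = 52.25 g; as yield: glass ÷ batch → 95.03%.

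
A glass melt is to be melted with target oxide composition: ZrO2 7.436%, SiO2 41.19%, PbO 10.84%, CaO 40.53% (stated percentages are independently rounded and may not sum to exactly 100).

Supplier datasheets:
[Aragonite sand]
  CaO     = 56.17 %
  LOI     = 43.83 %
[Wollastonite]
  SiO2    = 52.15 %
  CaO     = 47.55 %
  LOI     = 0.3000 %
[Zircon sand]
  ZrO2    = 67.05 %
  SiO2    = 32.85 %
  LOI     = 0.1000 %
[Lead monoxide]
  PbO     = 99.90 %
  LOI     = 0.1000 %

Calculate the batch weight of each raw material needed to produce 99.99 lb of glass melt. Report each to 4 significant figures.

Batch per 99.99 lb glass melt:
  Aragonite sand: 11.21 lb
  Wollastonite: 71.99 lb
  Zircon sand: 11.09 lb
  Lead monoxide: 10.85 lb
Total batch = 105.1 lb; LOI loss = 5.151 lb; yield = 95.10%

The working math maintains full float precision end to end; intermediates appear, with 4-significant-digit rounding, across the worked steps — every reported figure carries a single rounding. The derived quantities (totals, net glass mass, the yield, LOI, four oxide percentages) are re-derived in exact precision using the weight values per 99.99 lb of glass as quoted within question or answer.
Per-oxide target masses for 99.99 lb glass melt:
  ZrO2: 7.436% × 99.99 = 7.435 lb
  SiO2: 41.19% × 99.99 = 41.19 lb
  PbO: 10.84% × 99.99 = 10.84 lb
  CaO: 40.53% × 99.99 = 40.53 lb
Verifying the oxide balance from the weights as reported, on the stated basis (every target is met by its sum within answer rounding):
  ZrO2: 11.09·0.6705 = 7.436 lb (target 7.435 lb)
  SiO2: 71.99·0.5215 + 11.09·0.3285 = 41.19 lb (target 41.19 lb)
  PbO: 10.85·0.9990 = 10.84 lb (target 10.84 lb)
  CaO: 11.21·0.5617 + 71.99·0.4755 = 40.53 lb (target 40.53 lb)
The glass-mass cross-check: whole batch net of LOI = 99.99 lb (the Σ of target masses is 99.99 lb; the stated basis being 99.99 lb — a pure rounding effect).
Batch grand total — Σ batch = 105.1 lb; ignition loss, Σ(batch × LOI) = 5.151 lb; yield: glass divided by total = 95.10%.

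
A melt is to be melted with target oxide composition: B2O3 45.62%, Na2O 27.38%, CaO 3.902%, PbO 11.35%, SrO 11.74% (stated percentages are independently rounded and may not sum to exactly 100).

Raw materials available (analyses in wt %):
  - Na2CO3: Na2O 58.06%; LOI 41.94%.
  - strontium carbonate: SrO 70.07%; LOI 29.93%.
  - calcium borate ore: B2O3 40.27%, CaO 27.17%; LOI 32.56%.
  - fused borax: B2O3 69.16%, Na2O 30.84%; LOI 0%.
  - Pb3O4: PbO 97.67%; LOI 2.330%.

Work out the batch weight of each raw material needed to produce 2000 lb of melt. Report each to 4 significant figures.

Rounding to four significant digits applies to every mid-chain value as shown; all internal work holds full float precision at every stage. Exactly one rounding is applied to each reported value. The derived quantities (glass mass, five oxide percentages, ignition loss, yield, totals) are rebuilt in full float precision from the batch weights per 2000 lb of glass as quoted within question or answer.
The oxide mass targets at 2000 lb melt:
  B2O3: 45.62% × 2000 = 912.4 lb
  Na2O: 27.38% × 2000 = 547.6 lb
  CaO: 3.902% × 2000 = 78.04 lb
  PbO: 11.35% × 2000 = 227.0 lb
  SrO: 11.74% × 2000 = 234.8 lb
Mass-balance tally per oxide with the batch weights as given, versus the basis set out (sum by sum, the targets are met modulo rounding of the values):
  B2O3: 287.2·0.4027 + 1152·0.6916 = 912.4 lb (target 912.4 lb)
  Na2O: 331.2·0.5806 + 1152·0.3084 = 547.6 lb (target 547.6 lb)
  CaO: 287.2·0.2717 = 78.03 lb (target 78.04 lb)
  PbO: 232.4·0.9767 = 227.0 lb (target 227.0 lb)
  SrO: 335.1·0.7007 = 234.8 lb (target 234.8 lb)
Glass mass check: batch Σ − ignition loss = 2000 lb (targets for the oxides total 2000 lb; the stated basis being 2000 lb — deltas are rounding alone).
Whole-batch sum: Σ batch = 2338 lb; LOI removed, Σ of batch·LOI: 338.1 lb; glass ÷ batch gives a yield of 85.54%.

Batch per 2000 lb melt:
  Na2CO3: 331.2 lb
  strontium carbonate: 335.1 lb
  calcium borate ore: 287.2 lb
  fused borax: 1152 lb
  Pb3O4: 232.4 lb
Total batch = 2338 lb; LOI loss = 338.1 lb; yield = 85.54%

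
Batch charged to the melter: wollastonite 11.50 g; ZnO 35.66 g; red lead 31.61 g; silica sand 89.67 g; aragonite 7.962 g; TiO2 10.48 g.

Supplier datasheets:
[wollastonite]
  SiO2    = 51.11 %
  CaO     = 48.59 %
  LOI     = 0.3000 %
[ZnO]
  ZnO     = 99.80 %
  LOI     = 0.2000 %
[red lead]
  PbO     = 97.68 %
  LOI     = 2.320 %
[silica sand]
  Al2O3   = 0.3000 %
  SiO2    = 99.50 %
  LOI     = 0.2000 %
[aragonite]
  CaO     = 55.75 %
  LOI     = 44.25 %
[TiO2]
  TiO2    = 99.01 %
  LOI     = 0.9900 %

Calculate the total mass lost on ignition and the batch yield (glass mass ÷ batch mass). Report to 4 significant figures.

LOI loss = 4.645 g; glass = 182.2 g; yield = 97.51%

All internal work holds exact precision in all steps. In-progress results are printed, rounded to 4 significant figures, when written out. Each reported result is rounded exactly once; derived quantities are rebuilt at full float precision (the yield, net glass mass, LOI, the totals, the six compositions) starting from the weights per 182.2 g of glass as quoted within either problem or answer.
Each material's LOI contribution:
  wollastonite: 11.50 × 0.003000 = 0.03450 g
  ZnO: 35.66 × 0.002000 = 0.07132 g
  red lead: 31.61 × 0.02320 = 0.7334 g
  silica sand: 89.67 × 0.002000 = 0.1793 g
  aragonite: 7.962 × 0.4425 = 3.523 g
  TiO2: 10.48 × 0.009900 = 0.1038 g
Total LOI = 4.645 g
Glass = batch − LOI = 186.9 − 4.645 = 182.2 g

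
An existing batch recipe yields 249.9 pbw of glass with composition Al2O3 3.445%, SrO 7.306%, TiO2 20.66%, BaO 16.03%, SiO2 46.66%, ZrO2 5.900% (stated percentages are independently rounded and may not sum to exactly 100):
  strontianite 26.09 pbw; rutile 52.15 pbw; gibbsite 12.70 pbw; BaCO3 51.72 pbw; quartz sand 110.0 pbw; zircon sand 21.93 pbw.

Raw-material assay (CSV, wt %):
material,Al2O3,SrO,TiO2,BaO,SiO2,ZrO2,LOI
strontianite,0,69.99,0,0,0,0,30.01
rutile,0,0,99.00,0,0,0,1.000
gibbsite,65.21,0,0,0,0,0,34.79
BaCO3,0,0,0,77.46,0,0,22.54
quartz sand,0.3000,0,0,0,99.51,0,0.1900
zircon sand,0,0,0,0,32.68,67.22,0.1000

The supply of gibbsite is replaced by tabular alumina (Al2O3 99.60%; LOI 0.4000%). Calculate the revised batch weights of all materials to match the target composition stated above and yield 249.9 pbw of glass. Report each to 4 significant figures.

Revised batch per 249.9 pbw glass:
  strontianite: 26.09 pbw
  rutile: 52.15 pbw
  tabular alumina: 8.312 pbw
  BaCO3: 51.72 pbw
  quartz sand: 110.0 pbw
  zircon sand: 21.93 pbw
Total batch = 270.2 pbw; LOI loss = 20.27 pbw

In-progress results appear rounded to 4 significant figures alongside each step. Every computation maintains exact precision throughout. Every reported result undergoes a single rounding — derived quantities, including net glass mass, yield, totals, ignition loss, the six compositions, are re-derived from the batch weights per 249.9 pbw of glass at exact precision, as written in problem or answer.
Per-oxide target masses for 249.9 pbw glass:
  Al2O3: 3.445% × 249.9 = 8.609 pbw
  SrO: 7.306% × 249.9 = 18.26 pbw
  TiO2: 20.66% × 249.9 = 51.63 pbw
  BaO: 16.03% × 249.9 = 40.06 pbw
  SiO2: 46.66% × 249.9 = 116.6 pbw
  ZrO2: 5.900% × 249.9 = 14.74 pbw
Oxide-by-oxide audit on the weights just shown, versus the basis set out (oxide sums agree with the targets exact up to rounding of places):
  Al2O3: 8.312·0.9960 + 110.0·0.003000 = 8.609 pbw (target 8.609 pbw)
  SrO: 26.09·0.6999 = 18.26 pbw (target 18.26 pbw)
  TiO2: 52.15·0.9900 = 51.63 pbw (target 51.63 pbw)
  BaO: 51.72·0.7746 = 40.06 pbw (target 40.06 pbw)
  SiO2: 110.0·0.9951 + 21.93·0.3268 = 116.6 pbw (target 116.6 pbw)
  ZrO2: 21.93·0.6722 = 14.74 pbw (target 14.74 pbw)
Glass-mass sanity pass: total charge less LOI = 249.9 pbw (the targets, summed, come to 249.9 pbw; stated basis 249.9 pbw — differing by rounding only).
Total batch = Σ batch = 270.2 pbw; LOI loss = Σ batch·LOI = 20.27 pbw; as yield: glass ÷ batch → 92.50%.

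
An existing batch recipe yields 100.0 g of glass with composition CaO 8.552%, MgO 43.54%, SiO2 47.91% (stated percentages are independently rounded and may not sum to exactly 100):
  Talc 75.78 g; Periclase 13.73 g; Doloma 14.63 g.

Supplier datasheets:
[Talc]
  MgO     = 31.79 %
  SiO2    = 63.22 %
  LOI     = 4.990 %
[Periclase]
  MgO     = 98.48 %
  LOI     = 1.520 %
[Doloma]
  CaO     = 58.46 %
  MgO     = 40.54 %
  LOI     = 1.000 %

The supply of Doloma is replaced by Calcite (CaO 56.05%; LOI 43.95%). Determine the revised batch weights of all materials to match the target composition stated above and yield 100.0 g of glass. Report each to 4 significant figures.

Values along the way are printed with 4-significant-figure rounding when written out — each numeric step carries full float precision at every stage; every reported figure is rounded exactly once; all derived quantities (the three compositions, LOI, net glass mass, totals, the yield) are re-derived from the batch weights on 100.0 g of glass in full float precision exactly as shown in problem or answer.
Oxide mass targets, per 100.0 g glass:
  CaO: 8.552% × 100.0 = 8.552 g
  MgO: 43.54% × 100.0 = 43.54 g
  SiO2: 47.91% × 100.0 = 47.91 g
Sums-versus-targets review applying the batch weights above, versus the basis set out (summed amounts equal target values up to rounding of the answer):
  CaO: 15.26·0.5605 = 8.553 g (target 8.552 g)
  MgO: 75.78·0.3179 + 19.75·0.9848 = 43.54 g (target 43.54 g)
  SiO2: 75.78·0.6322 = 47.91 g (target 47.91 g)
Glass mass check: batch Σ − ignition loss = 100.0 g (summing oxide targets gives 100.0 g; basis as stated: 100.0 g — a pure rounding effect).
Adding the batch up: Σ batch = 110.8 g; the LOI term Σ batch·LOI equals 10.79 g; the yield ratio, glass ÷ batch: 90.26%.

Revised batch per 100.0 g glass:
  Talc: 75.78 g
  Periclase: 19.75 g
  Calcite: 15.26 g
Total batch = 110.8 g; LOI loss = 10.79 g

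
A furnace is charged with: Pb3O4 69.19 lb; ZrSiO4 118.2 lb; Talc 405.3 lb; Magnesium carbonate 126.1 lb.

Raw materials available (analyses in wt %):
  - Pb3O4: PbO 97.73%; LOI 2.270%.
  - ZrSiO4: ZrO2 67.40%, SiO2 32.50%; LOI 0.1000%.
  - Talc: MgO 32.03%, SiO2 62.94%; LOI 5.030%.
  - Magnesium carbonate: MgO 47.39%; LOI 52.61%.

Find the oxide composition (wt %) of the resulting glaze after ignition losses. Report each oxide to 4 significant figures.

Glass mass = 630.4 lb (batch 718.8 − LOI 88.42).
Composition: PbO 10.73%, ZrO2 12.64%, MgO 30.07%, SiO2 46.56%

All arithmetic carries exact precision through every step. Working values are printed with 4-significant-figure rounding between the steps — a single rounding finalizes each reported result. Derived quantities, including glass mass, yield, ignition loss, the four compositions, totals, are computed starting from the weights on 630.4 lb of glass at full float precision as quoted within either problem or answer.
Oxide-by-oxide delivered mass:
  PbO: 69.19·0.9773 = 67.62 lb
  ZrO2: 118.2·0.6740 = 79.67 lb
  MgO: 405.3·0.3203 + 126.1·0.4739 = 189.6 lb
  SiO2: 118.2·0.3250 + 405.3·0.6294 = 293.5 lb
LOI: 69.19·0.02270 + 118.2·0.001000 + 405.3·0.05030 + 126.1·0.5261 = 88.42 lb
Glass = total batch minus LOI = 718.8 − 88.42 = 630.4 lb (= the summed oxide contributions)
each wt % is 100 × oxide ÷ glass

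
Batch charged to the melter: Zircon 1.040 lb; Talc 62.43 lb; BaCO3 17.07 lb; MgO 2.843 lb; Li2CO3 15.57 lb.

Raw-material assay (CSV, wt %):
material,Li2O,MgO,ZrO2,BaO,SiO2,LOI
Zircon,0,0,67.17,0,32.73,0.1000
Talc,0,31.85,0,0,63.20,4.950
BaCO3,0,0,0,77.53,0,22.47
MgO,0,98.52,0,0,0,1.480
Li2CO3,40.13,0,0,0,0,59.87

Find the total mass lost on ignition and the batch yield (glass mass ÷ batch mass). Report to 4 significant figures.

Mid-chain values are displayed (rounded to four significant digits) in the working. All arithmetic holds exact precision from start to finish — a single rounding yields every reported value; all derived quantities are computed starting from the weights on 82.66 lb of glass at full float precision (net glass mass, the five compositions, ignition loss, the totals, yield) as they appear in the question or the answer.
Loss on ignition, line by line:
  Zircon: 1.040 × 0.001000 = 0.001040 lb
  Talc: 62.43 × 0.04950 = 3.090 lb
  BaCO3: 17.07 × 0.2247 = 3.836 lb
  MgO: 2.843 × 0.01480 = 0.04208 lb
  Li2CO3: 15.57 × 0.5987 = 9.322 lb
Total LOI = 16.29 lb
Glass = batch − LOI = 98.95 − 16.29 = 82.66 lb

LOI loss = 16.29 lb; glass = 82.66 lb; yield = 83.54%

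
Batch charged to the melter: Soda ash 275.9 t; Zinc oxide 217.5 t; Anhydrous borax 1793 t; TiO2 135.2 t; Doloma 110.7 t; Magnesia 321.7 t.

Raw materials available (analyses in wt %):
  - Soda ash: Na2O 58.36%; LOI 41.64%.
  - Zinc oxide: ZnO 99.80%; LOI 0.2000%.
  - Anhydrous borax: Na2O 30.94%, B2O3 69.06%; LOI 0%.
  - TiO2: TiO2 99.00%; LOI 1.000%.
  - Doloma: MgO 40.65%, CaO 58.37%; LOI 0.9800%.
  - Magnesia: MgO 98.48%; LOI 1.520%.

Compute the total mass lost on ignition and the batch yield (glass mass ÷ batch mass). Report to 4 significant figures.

LOI loss = 122.6 t; glass = 2731 t; yield = 95.70%

The whole derivation carries full precision at every stage — values along the way are printed (rounded to 4 significant figures) within the worked lines — each reported number is rounded just once. The derived quantities, which include LOI, the yield, six oxide percentages, the totals, glass mass, are recomputed at exact precision, as they appear in problem or answer, from the weighed amounts at 2731 t of glass.
Material-by-material LOI:
  Soda ash: 275.9 × 0.4164 = 114.9 t
  Zinc oxide: 217.5 × 0.002000 = 0.4350 t
  Anhydrous borax: 1793 × 0 = 0 t
  TiO2: 135.2 × 0.01000 = 1.352 t
  Doloma: 110.7 × 0.009800 = 1.085 t
  Magnesia: 321.7 × 0.01520 = 4.890 t
Total LOI = 122.6 t
Glass = batch − LOI = 2854 − 122.6 = 2731 t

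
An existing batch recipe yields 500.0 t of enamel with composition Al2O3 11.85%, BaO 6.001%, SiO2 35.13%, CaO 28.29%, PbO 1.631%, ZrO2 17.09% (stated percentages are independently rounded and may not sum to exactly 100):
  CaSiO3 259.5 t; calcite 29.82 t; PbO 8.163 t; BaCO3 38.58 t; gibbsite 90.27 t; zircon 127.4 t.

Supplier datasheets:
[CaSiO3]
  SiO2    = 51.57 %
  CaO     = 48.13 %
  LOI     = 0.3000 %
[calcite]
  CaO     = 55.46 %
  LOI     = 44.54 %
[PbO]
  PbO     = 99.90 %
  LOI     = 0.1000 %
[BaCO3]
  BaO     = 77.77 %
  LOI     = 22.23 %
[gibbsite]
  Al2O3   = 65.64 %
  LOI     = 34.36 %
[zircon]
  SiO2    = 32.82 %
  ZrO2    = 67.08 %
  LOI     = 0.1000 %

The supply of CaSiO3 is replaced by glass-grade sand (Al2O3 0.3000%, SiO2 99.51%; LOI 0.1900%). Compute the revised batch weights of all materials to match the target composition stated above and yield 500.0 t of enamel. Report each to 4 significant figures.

All arithmetic holds full float precision at all times; working values are displayed, rounded to four significant figures, alongside each step — every reported result includes exactly one rounding; derived quantities (the six compositions, the yield, net glass mass, totals, ignition loss) are computed starting from the weights on 500.0 t of glass in full float precision, as given in the problem or answer text.
Oxide mass targets, per 500.0 t enamel:
  Al2O3: 11.85% × 500.0 = 59.25 t
  BaO: 6.001% × 500.0 = 30.00 t
  SiO2: 35.13% × 500.0 = 175.6 t
  CaO: 28.29% × 500.0 = 141.4 t
  PbO: 1.631% × 500.0 = 8.155 t
  ZrO2: 17.09% × 500.0 = 85.45 t
Per-oxide balance check on the weights just shown, under the basis named above (summed amounts equal target values exact up to rounding of places):
  Al2O3: 134.5·0.003000 + 89.65·0.6564 = 59.25 t (target 59.25 t)
  BaO: 38.58·0.7777 = 30.00 t (target 30.00 t)
  SiO2: 134.5·0.9951 + 127.4·0.3282 = 175.7 t (target 175.6 t)
  CaO: 255.0·0.5546 = 141.4 t (target 141.4 t)
  PbO: 8.163·0.9990 = 8.155 t (target 8.155 t)
  ZrO2: 127.4·0.6708 = 85.46 t (target 85.45 t)
Glass-mass sanity pass: whole batch net of LOI = 499.9 t (the Σ of target masses is 500.0 t; versus the stated basis of 500.0 t — gaps are rounding artifacts).
Batch total: Σ batch = 653.3 t; Σ batch·LOI gives LOI loss = 153.3 t; glass ÷ batch gives a yield of 76.53%.

Revised batch per 500.0 t enamel:
  glass-grade sand: 134.5 t
  calcite: 255.0 t
  PbO: 8.163 t
  BaCO3: 38.58 t
  gibbsite: 89.65 t
  zircon: 127.4 t
Total batch = 653.3 t; LOI loss = 153.3 t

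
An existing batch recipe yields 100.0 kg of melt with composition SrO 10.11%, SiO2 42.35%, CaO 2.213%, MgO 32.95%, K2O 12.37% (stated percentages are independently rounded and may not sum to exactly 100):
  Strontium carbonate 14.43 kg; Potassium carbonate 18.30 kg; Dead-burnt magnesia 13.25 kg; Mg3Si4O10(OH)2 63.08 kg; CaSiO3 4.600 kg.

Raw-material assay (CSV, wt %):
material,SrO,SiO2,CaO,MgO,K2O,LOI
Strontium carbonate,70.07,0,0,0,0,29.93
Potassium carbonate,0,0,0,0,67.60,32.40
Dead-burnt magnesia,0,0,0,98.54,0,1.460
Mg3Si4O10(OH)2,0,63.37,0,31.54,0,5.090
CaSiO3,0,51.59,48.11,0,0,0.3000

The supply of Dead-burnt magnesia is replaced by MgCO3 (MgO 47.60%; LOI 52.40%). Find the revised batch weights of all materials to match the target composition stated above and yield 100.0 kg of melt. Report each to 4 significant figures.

Revised batch per 100.0 kg melt:
  Strontium carbonate: 14.43 kg
  Potassium carbonate: 18.30 kg
  MgCO3: 27.42 kg
  Mg3Si4O10(OH)2: 63.08 kg
  CaSiO3: 4.600 kg
Total batch = 127.8 kg; LOI loss = 27.84 kg

Intermediates appear (rounded to four significant figures) when written out; all arithmetic carries exact precision in every operation — exactly one rounding is applied to every reported result — all derived quantities, which include net glass mass, yield, five oxide percentages, the totals, ignition loss, are recomputed at full precision, exactly as printed in either problem or answer, from the weighed amounts for 100.0 kg of glass.
Oxide-by-oxide targets in 100.0 kg melt:
  SrO: 10.11% × 100.0 = 10.11 kg
  SiO2: 42.35% × 100.0 = 42.35 kg
  CaO: 2.213% × 100.0 = 2.213 kg
  MgO: 32.95% × 100.0 = 32.95 kg
  K2O: 12.37% × 100.0 = 12.37 kg
Mass-balance tally per oxide on the weights just shown, at the basis given (every target is met by its sum net of answer rounding effects):
  SrO: 14.43·0.7007 = 10.11 kg (target 10.11 kg)
  SiO2: 63.08·0.6337 + 4.600·0.5159 = 42.35 kg (target 42.35 kg)
  CaO: 4.600·0.4811 = 2.213 kg (target 2.213 kg)
  MgO: 27.42·0.4760 + 63.08·0.3154 = 32.95 kg (target 32.95 kg)
  K2O: 18.30·0.6760 = 12.37 kg (target 12.37 kg)
Mass balance on the glass: total batch − LOI = 99.99 kg (per-oxide target masses sum to 99.99 kg; the stated basis being 100.0 kg — differing by rounding only).
Adding the batch up: Σ batch = 127.8 kg; the LOI term Σ batch·LOI equals 27.84 kg; as yield: glass ÷ batch → 78.22%.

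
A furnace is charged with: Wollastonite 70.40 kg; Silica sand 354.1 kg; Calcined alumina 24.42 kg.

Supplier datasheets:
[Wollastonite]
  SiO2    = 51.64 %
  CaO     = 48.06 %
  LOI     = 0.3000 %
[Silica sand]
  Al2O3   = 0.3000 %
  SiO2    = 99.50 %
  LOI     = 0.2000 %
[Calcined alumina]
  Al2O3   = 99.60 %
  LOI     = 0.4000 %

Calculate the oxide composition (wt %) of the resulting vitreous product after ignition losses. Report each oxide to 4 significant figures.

Glass mass = 447.9 kg (batch 448.9 − LOI 1.017).
Composition: Al2O3 5.667%, SiO2 86.78%, CaO 7.554%

All internal work holds exact precision at all times — values along the way are printed, rounded to 4 significant figures, in the printout; every reported value is rounded just once; the derived quantities (yield, ignition loss, the three compositions, net glass mass, totals) are recomputed at exact precision from the batch weights per 447.9 kg of glass as quoted within either problem or answer.
Oxide-by-oxide delivered mass:
  Al2O3: 354.1·0.003000 + 24.42·0.9960 = 25.38 kg
  SiO2: 70.40·0.5164 + 354.1·0.9950 = 388.7 kg
  CaO: 70.40·0.4806 = 33.83 kg
LOI: 70.40·0.003000 + 354.1·0.002000 + 24.42·0.004000 = 1.017 kg
The glass mass, total less LOI, = 448.9 − 1.017 = 447.9 kg (= the summed oxide contributions)
wt % = oxide mass / glass mass × 100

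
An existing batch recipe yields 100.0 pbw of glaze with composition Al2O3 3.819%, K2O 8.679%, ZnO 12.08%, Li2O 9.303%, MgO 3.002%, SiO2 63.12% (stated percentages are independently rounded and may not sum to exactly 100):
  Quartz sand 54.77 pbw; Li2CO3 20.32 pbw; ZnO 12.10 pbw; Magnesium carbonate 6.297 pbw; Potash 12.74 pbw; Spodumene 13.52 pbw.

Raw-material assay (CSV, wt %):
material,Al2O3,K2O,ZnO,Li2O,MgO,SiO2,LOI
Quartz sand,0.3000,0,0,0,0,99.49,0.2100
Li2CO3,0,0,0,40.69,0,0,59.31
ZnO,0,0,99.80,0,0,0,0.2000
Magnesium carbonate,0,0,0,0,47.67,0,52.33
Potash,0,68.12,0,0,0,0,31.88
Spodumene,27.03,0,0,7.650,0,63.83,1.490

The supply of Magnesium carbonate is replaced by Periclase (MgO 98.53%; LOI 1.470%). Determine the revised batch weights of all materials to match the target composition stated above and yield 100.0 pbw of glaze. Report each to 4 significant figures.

Revised batch per 100.0 pbw glaze:
  Quartz sand: 54.77 pbw
  Li2CO3: 20.32 pbw
  ZnO: 12.10 pbw
  Periclase: 3.047 pbw
  Potash: 12.74 pbw
  Spodumene: 13.52 pbw
Total batch = 116.5 pbw; LOI loss = 16.50 pbw

Every computation maintains exact precision through the solve — working values are shown with 4-significant-digit rounding at each printed step; every reported figure includes exactly one rounding — all derived quantities (ignition loss, the totals, net glass mass, the six compositions, the yield) are rebuilt using the weight values per 100.0 pbw of glass at full float precision as given in problem or answer.
Target masses of each oxide per 100.0 pbw glaze:
  Al2O3: 3.819% × 100.0 = 3.819 pbw
  K2O: 8.679% × 100.0 = 8.679 pbw
  ZnO: 12.08% × 100.0 = 12.08 pbw
  Li2O: 9.303% × 100.0 = 9.303 pbw
  MgO: 3.002% × 100.0 = 3.002 pbw
  SiO2: 63.12% × 100.0 = 63.12 pbw
Checking each oxide sum from the weights as reported, against the basis in use (summed amounts equal target values exact up to rounding of places):
  Al2O3: 54.77·0.003000 + 13.52·0.2703 = 3.819 pbw (target 3.819 pbw)
  K2O: 12.74·0.6812 = 8.678 pbw (target 8.679 pbw)
  ZnO: 12.10·0.9980 = 12.08 pbw (target 12.08 pbw)
  Li2O: 20.32·0.4069 + 13.52·0.07650 = 9.302 pbw (target 9.303 pbw)
  MgO: 3.047·0.9853 = 3.002 pbw (target 3.002 pbw)
  SiO2: 54.77·0.9949 + 13.52·0.6383 = 63.12 pbw (target 63.12 pbw)
Mass balance on the glass: total batch − LOI = 100.0 pbw (oxide target masses add up to 100.0 pbw; versus the stated basis of 100.0 pbw — any gap is answer rounding).
Batch total: Σ batch = 116.5 pbw; Σ batch·LOI gives LOI loss = 16.50 pbw; glass ÷ batch gives a yield of 85.84%.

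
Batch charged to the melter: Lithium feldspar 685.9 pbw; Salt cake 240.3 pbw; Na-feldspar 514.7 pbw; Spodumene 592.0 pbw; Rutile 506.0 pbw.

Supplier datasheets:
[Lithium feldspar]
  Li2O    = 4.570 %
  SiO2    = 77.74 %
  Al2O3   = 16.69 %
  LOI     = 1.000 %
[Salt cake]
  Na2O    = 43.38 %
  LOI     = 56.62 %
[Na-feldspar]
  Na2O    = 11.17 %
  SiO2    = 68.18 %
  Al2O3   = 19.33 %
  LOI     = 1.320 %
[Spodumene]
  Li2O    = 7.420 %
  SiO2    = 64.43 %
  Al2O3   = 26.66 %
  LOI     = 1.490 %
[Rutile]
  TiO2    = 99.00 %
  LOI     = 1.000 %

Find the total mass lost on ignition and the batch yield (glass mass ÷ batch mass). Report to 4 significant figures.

LOI loss = 163.6 pbw; glass = 2375 pbw; yield = 93.56%

The whole derivation maintains full float precision at every stage. Mid-chain values are printed with 4-significant-digit rounding when written out. Exactly one rounding lands on every reported number. All derived quantities (the yield, the totals, glass mass, ignition loss, the five compositions) are computed at full float precision from the weighed amounts on 2375 pbw of glass, as given in either problem or answer.
Per-material ignition loss:
  Lithium feldspar: 685.9 × 0.01000 = 6.859 pbw
  Salt cake: 240.3 × 0.5662 = 136.1 pbw
  Na-feldspar: 514.7 × 0.01320 = 6.794 pbw
  Spodumene: 592.0 × 0.01490 = 8.821 pbw
  Rutile: 506.0 × 0.01000 = 5.060 pbw
Total LOI = 163.6 pbw
Glass = batch − LOI = 2539 − 163.6 = 2375 pbw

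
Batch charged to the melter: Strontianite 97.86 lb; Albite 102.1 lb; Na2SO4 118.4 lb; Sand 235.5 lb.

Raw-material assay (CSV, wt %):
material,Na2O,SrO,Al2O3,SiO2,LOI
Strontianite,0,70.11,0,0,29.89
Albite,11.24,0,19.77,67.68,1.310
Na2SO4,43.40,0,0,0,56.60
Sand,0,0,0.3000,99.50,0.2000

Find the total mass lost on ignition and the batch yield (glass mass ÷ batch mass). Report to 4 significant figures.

LOI loss = 98.07 lb; glass = 455.8 lb; yield = 82.29%

Intermediates are printed (rounded to four significant digits) alongside each step; all internal work holds exact precision in every operation. Exactly one rounding goes into each reported number; the derived quantities are re-derived from the batch weights on 455.8 lb of glass at full precision (net glass mass, ignition loss, yield, the four compositions, totals), as set out in either problem or answer.
Each material's LOI contribution:
  Strontianite: 97.86 × 0.2989 = 29.25 lb
  Albite: 102.1 × 0.01310 = 1.338 lb
  Na2SO4: 118.4 × 0.5660 = 67.01 lb
  Sand: 235.5 × 0.002000 = 0.4710 lb
Total LOI = 98.07 lb
Glass = batch − LOI = 553.9 − 98.07 = 455.8 lb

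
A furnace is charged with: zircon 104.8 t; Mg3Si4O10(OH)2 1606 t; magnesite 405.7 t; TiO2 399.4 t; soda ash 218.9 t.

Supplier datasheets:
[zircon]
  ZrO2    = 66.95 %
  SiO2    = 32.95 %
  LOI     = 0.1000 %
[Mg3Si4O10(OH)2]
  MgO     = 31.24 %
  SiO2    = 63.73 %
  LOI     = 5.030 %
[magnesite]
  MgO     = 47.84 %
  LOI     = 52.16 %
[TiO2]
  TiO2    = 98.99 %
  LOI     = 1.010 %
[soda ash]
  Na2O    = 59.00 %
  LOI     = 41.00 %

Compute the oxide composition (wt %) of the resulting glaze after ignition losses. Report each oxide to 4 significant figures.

Glass mass = 2349 t (batch 2735 − LOI 386.3).
Composition: ZrO2 2.988%, MgO 29.63%, Na2O 5.499%, SiO2 45.05%, TiO2 16.83%

Mid-chain values are displayed (rounded to 4 significant digits) within the worked lines — all arithmetic maintains full float precision from start to finish; exactly one rounding lands on every reported value. All derived quantities, which include totals, ignition loss, five oxide percentages, net glass mass, yield, are re-derived in full precision, as quoted within either problem or answer, from the weighed amounts for 2349 t of glass.
Oxide masses out of the charge:
  ZrO2: 104.8·0.6695 = 70.16 t
  MgO: 1606·0.3124 + 405.7·0.4784 = 695.8 t
  Na2O: 218.9·0.5900 = 129.2 t
  SiO2: 104.8·0.3295 + 1606·0.6373 = 1058 t
  TiO2: 399.4·0.9899 = 395.4 t
LOI: 104.8·0.001000 + 1606·0.05030 + 405.7·0.5216 + 399.4·0.01010 + 218.9·0.4100 = 386.3 t
Glass = total batch minus LOI = 2735 − 386.3 = 2349 t (the oxide masses sum to this)
oxide / glass × 100 gives the wt %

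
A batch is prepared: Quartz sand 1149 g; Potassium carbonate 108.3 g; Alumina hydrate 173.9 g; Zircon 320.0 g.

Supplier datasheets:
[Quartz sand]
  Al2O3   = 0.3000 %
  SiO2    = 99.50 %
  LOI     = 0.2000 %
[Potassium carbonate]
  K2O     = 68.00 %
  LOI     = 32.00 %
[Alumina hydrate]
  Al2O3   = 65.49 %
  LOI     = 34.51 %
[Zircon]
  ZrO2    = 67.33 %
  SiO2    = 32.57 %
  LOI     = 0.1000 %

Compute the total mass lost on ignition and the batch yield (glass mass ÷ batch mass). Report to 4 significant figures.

Each numeric step carries full precision from first step to last; intermediates appear (rounded to 4 significant figures) at each printed step. Each reported value is rounded only once; all derived quantities, including net glass mass, LOI, four oxide percentages, the yield, the totals, are recomputed using the weight values for 1654 g of glass in full precision, as they appear in the question or the answer.
Material-by-material LOI:
  Quartz sand: 1149 × 0.002000 = 2.298 g
  Potassium carbonate: 108.3 × 0.3200 = 34.66 g
  Alumina hydrate: 173.9 × 0.3451 = 60.01 g
  Zircon: 320.0 × 0.001000 = 0.3200 g
Total LOI = 97.29 g
Glass = batch − LOI = 1751 − 97.29 = 1654 g

LOI loss = 97.29 g; glass = 1654 g; yield = 94.44%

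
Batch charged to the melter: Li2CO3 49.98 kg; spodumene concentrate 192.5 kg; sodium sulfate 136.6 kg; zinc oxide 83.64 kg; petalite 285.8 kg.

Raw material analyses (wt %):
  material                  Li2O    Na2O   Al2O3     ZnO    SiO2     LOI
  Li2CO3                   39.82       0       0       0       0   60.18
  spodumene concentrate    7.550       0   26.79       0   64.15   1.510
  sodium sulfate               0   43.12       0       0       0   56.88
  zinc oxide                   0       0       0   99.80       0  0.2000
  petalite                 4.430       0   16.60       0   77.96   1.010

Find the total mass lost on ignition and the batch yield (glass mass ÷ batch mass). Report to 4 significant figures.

LOI loss = 113.7 kg; glass = 634.8 kg; yield = 84.81%

Values along the way appear rounded to four significant figures when written out; all internal work carries exact precision from first step to last — every reported number is rounded just once. The derived quantities, including the yield, LOI, glass mass, the totals, five oxide percentages, are recomputed using the weight values per 634.8 kg of glass at exact precision, as given in the problem or answer text.
LOI of each material in turn:
  Li2CO3: 49.98 × 0.6018 = 30.08 kg
  spodumene concentrate: 192.5 × 0.01510 = 2.907 kg
  sodium sulfate: 136.6 × 0.5688 = 77.70 kg
  zinc oxide: 83.64 × 0.002000 = 0.1673 kg
  petalite: 285.8 × 0.01010 = 2.887 kg
Total LOI = 113.7 kg
Glass = batch − LOI = 748.5 − 113.7 = 634.8 kg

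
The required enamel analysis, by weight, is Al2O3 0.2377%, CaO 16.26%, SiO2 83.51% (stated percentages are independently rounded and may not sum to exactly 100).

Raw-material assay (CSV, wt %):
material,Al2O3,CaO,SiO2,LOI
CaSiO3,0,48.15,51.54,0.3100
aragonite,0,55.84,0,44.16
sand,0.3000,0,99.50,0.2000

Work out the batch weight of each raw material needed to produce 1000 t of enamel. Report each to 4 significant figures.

The whole derivation keeps full precision throughout. Mid-chain values are printed, with 4-significant-digit rounding, when written out; each reported result takes exactly one rounding — derived quantities, which include the three compositions, net glass mass, the totals, ignition loss, the yield, are recomputed in exact precision, as written in the question or the answer, starting from the weights for 1000 t of glass.
Target oxide masses per 1000 t enamel:
  Al2O3: 0.2377% × 1000 = 2.377 t
  CaO: 16.26% × 1000 = 162.6 t
  SiO2: 83.51% × 1000 = 835.1 t
Oxide-by-oxide audit applying the batch weights above, versus the basis set out (delivered sums recover each target once rounding is allowed for):
  Al2O3: 792.3·0.003000 = 2.377 t (target 2.377 t)
  CaO: 90.66·0.4815 + 213.0·0.5584 = 162.6 t (target 162.6 t)
  SiO2: 90.66·0.5154 + 792.3·0.9950 = 835.1 t (target 835.1 t)
Glass-mass closure: batch total minus LOI = 1000 t (the Σ of target masses is 1000 t; the stated basis being 1000 t — deltas are rounding alone).
Batch total: Σ batch = 1096 t; the LOI term Σ batch·LOI equals 95.93 t; yield = glass ÷ total batch = 91.25%.

Batch per 1000 t enamel:
  CaSiO3: 90.66 t
  aragonite: 213.0 t
  sand: 792.3 t
Total batch = 1096 t; LOI loss = 95.93 t; yield = 91.25%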